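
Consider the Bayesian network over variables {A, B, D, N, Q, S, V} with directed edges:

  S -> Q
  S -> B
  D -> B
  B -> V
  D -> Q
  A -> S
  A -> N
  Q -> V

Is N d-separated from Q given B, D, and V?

There are 3 undirected paths between N and Q; checking each against the conditioning set {B, D, V}:
  1. N ← A → S → Q — A:fork[open]; S:chain[open] ⇒ active
  2. N ← A → S → B ← D → Q — A:fork[open]; S:chain[open]; B:collider[open]; D:fork[blocks] ⇒ blocked
  3. N ← A → S → B → V ← Q — A:fork[open]; S:chain[open]; B:chain[blocks]; V:collider[open] ⇒ blocked
Because an active path exists, N and Q are not d-separated.

No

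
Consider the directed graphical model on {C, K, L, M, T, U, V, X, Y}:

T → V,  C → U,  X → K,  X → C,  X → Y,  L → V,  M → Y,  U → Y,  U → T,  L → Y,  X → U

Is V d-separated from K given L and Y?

No — V and K are not d-separated given {L, Y}.

There are 6 undirected paths between V and K; checking each against the conditioning set {L, Y}:
Path 1: V ← L → Y ← U ← C ← X → K
  L is a fork here and L is conditioned on, so the path is blocked at L.
Path 2: V ← L → Y ← U ← X → K
  L is a fork here and L is conditioned on, so the path is blocked at L.
Path 3: V ← L → Y ← X → K
  L is a fork here and L is conditioned on, so the path is blocked at L.
Path 4: V ← T ← U ← C ← X → K
  T is a chain and T is not conditioned on; U is a chain and U is not conditioned on; C is a chain and C is not conditioned on; X is a fork and X is not conditioned on — no node blocks this path, so it is active.
Path 5: V ← T ← U ← X → K
  T is a chain and T is not conditioned on; U is a chain and U is not conditioned on; X is a fork and X is not conditioned on — no node blocks this path, so it is active.
Path 6: V ← T ← U → Y ← X → K
  T is a chain and T is not conditioned on; U is a fork and U is not conditioned on; Y is a collider and Y is conditioned on, which opens it; X is a fork and X is not conditioned on — no node blocks this path, so it is active.
Because an active path exists, V and K are not d-separated.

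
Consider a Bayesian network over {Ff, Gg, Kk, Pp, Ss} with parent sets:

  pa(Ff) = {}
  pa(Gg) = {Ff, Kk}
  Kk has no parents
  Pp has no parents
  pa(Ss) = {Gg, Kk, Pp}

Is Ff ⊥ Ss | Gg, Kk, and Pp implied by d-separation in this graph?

Yes

2 paths connect Ff and Ss; each must be blocked for d-separation to hold:
Path 1: Ff → Gg → Ss
  Gg is a chain here and Gg is conditioned on, so the path is blocked at Gg.
Path 2: Ff → Gg ← Kk → Ss
  Kk is a fork here and Kk is conditioned on, so the path is blocked at Kk.
Every path is blocked, so Ff and Ss are d-separated given {Gg, Kk, Pp}.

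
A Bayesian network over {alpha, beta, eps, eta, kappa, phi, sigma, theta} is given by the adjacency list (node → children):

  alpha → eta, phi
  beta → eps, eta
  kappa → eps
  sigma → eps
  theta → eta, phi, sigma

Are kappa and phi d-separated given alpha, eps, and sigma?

Yes

We examine all 4 paths between kappa and phi:
Path 1: kappa → eps ← beta → eta ← theta → phi
  eta is a collider here and neither eta nor any of its descendants is conditioned on, so the collider stays closed — the path is blocked at eta.
Path 2: kappa → eps ← beta → eta ← alpha → phi
  eta is a collider here and neither eta nor any of its descendants is conditioned on, so the collider stays closed — the path is blocked at eta.
Path 3: kappa → eps ← sigma ← theta → eta ← alpha → phi
  sigma is a chain here and sigma is conditioned on, so the path is blocked at sigma.
Path 4: kappa → eps ← sigma ← theta → phi
  sigma is a chain here and sigma is conditioned on, so the path is blocked at sigma.
Since every path is blocked, d-separation holds.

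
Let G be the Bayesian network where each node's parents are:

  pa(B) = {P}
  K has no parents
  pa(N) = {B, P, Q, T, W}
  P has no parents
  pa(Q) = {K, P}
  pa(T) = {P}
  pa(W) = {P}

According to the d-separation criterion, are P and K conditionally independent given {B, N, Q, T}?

There are 5 undirected paths between P and K; checking each against the conditioning set {B, N, Q, T}:
Path 1: P → N ← Q ← K
  Q is a chain here and Q is conditioned on, so the path is blocked at Q.
Path 2: P → B → N ← Q ← K
  B is a chain here and B is conditioned on, so the path is blocked at B.
Path 3: P → W → N ← Q ← K
  Q is a chain here and Q is conditioned on, so the path is blocked at Q.
Path 4: P → Q ← K
  Q is a collider and Q is conditioned on, which opens it — no node blocks this path, so it is active.
Path 5: P → T → N ← Q ← K
  T is a chain here and T is conditioned on, so the path is blocked at T.
At least one path is unblocked, so d-separation fails.

No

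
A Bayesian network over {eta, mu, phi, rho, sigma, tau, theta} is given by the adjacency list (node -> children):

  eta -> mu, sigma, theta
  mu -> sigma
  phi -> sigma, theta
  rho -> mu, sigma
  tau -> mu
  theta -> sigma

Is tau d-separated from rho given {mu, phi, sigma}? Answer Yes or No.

Enumerating the 5 paths from tau to rho and testing each for blocking by {mu, phi, sigma}:
Path 1: tau → mu → sigma ← rho
  mu is a chain here and mu is conditioned on, so the path is blocked at mu.
Path 2: tau → mu ← eta → sigma ← rho
  mu is a collider and mu is conditioned on, which opens it; eta is a fork and eta is not conditioned on; sigma is a collider and sigma is conditioned on, which opens it — no node blocks this path, so it is active.
Path 3: tau → mu ← eta → theta → sigma ← rho
  mu is a collider and mu is conditioned on, which opens it; eta is a fork and eta is not conditioned on; theta is a chain and theta is not conditioned on; sigma is a collider and sigma is conditioned on, which opens it — no node blocks this path, so it is active.
Path 4: tau → mu ← eta → theta ← phi → sigma ← rho
  phi is a fork here and phi is conditioned on, so the path is blocked at phi.
Path 5: tau → mu ← rho
  mu is a collider and mu is conditioned on, which opens it — no node blocks this path, so it is active.
At least one path is unblocked, so d-separation fails.

No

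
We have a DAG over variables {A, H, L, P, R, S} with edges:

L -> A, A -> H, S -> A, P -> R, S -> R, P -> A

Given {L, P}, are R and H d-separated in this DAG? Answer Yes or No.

Enumerating the 2 paths from R to H and testing each for blocking by {L, P}:
  1. R ← P → A → H — P:fork[blocks]; A:chain[open] ⇒ blocked
  2. R ← S → A → H — S:fork[open]; A:chain[open] ⇒ active
Since the path R ← S → A → H is active, R and H are not d-separated given {L, P}.

No — R and H are not d-separated given {L, P}.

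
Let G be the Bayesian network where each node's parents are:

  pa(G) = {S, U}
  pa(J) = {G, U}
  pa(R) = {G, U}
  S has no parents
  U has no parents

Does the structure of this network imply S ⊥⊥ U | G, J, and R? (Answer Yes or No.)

Enumerating the 3 paths from S to U and testing each for blocking by {G, J, R}:
  1. S → G → J ← U — G:chain[blocks]; J:collider[open] ⇒ blocked
  2. S → G ← U — G:collider[open] ⇒ active
  3. S → G → R ← U — G:chain[blocks]; R:collider[open] ⇒ blocked
At least one path is unblocked, so d-separation fails.

No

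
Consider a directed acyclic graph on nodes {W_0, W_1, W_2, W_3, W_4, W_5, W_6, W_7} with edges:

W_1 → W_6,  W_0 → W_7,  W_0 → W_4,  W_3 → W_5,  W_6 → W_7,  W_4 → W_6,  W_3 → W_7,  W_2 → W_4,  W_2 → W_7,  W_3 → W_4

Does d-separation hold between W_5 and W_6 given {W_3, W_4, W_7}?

Yes

Enumerating the 6 paths from W_5 to W_6 and testing each for blocking by {W_3, W_4, W_7}:
  1. W_5 ← W_3 → W_7 ← W_2 → W_4 → W_6 — W_3:fork[blocks]; W_7:collider[open]; W_2:fork[open]; W_4:chain[blocks] ⇒ blocked
  2. W_5 ← W_3 → W_7 ← W_6 — W_3:fork[blocks]; W_7:collider[open] ⇒ blocked
  3. W_5 ← W_3 → W_7 ← W_0 → W_4 → W_6 — W_3:fork[blocks]; W_7:collider[open]; W_0:fork[open]; W_4:chain[blocks] ⇒ blocked
  4. W_5 ← W_3 → W_4 ← W_2 → W_7 ← W_6 — W_3:fork[blocks]; W_4:collider[open]; W_2:fork[open]; W_7:collider[open] ⇒ blocked
  5. W_5 ← W_3 → W_4 → W_6 — W_3:fork[blocks]; W_4:chain[blocks] ⇒ blocked
  6. W_5 ← W_3 → W_4 ← W_0 → W_7 ← W_6 — W_3:fork[blocks]; W_4:collider[open]; W_0:fork[open]; W_7:collider[open] ⇒ blocked
Every path is blocked, so W_5 and W_6 are d-separated given {W_3, W_4, W_7}.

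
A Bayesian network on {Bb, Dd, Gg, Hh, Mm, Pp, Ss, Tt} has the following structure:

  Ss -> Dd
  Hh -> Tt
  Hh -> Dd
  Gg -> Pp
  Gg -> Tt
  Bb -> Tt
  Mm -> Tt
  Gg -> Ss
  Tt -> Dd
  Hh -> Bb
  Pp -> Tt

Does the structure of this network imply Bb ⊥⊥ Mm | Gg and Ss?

Yes — Bb and Mm are d-separated given {Gg, Ss}.

5 paths connect Bb and Mm; each must be blocked for d-separation to hold:
  1. Bb ← Hh → Dd ← Ss ← Gg → Pp → Tt ← Mm — Hh:fork[open]; Dd:collider[blocks]; Ss:chain[blocks]; Gg:fork[blocks]; Pp:chain[open]; Tt:collider[blocks] ⇒ blocked
  2. Bb ← Hh → Dd ← Ss ← Gg → Tt ← Mm — Hh:fork[open]; Dd:collider[blocks]; Ss:chain[blocks]; Gg:fork[blocks]; Tt:collider[blocks] ⇒ blocked
  3. Bb ← Hh → Dd ← Tt ← Mm — Hh:fork[open]; Dd:collider[blocks]; Tt:chain[open] ⇒ blocked
  4. Bb ← Hh → Tt ← Mm — Hh:fork[open]; Tt:collider[blocks] ⇒ blocked
  5. Bb → Tt ← Mm — Tt:collider[blocks] ⇒ blocked
Since every path is blocked, d-separation holds.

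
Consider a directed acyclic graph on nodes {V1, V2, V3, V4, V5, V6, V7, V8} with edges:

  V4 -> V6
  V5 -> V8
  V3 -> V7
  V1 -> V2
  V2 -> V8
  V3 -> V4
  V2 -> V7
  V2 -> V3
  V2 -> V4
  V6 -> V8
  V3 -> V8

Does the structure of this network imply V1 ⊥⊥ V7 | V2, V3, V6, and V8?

We examine all 6 paths between V1 and V7:
  1. V1 → V2 → V7 — V2:chain[blocks] ⇒ blocked
  2. V1 → V2 → V8 ← V3 → V7 — V2:chain[blocks]; V8:collider[open]; V3:fork[blocks] ⇒ blocked
  3. V1 → V2 → V8 ← V6 ← V4 ← V3 → V7 — V2:chain[blocks]; V8:collider[open]; V6:chain[blocks]; V4:chain[open]; V3:fork[blocks] ⇒ blocked
  4. V1 → V2 → V3 → V7 — V2:chain[blocks]; V3:chain[blocks] ⇒ blocked
  5. V1 → V2 → V4 ← V3 → V7 — V2:chain[blocks]; V4:collider[open]; V3:fork[blocks] ⇒ blocked
  6. V1 → V2 → V4 → V6 → V8 ← V3 → V7 — V2:chain[blocks]; V4:chain[open]; V6:chain[blocks]; V8:collider[open]; V3:fork[blocks] ⇒ blocked
Every path is blocked, so V1 and V7 are d-separated given {V2, V3, V6, V8}.

Yes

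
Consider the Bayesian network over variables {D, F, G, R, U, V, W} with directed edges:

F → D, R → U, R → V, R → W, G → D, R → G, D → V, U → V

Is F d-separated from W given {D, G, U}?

Yes

There are 3 undirected paths between F and W; checking each against the conditioning set {D, G, U}:
  1. F → D → V ← R → W — D:chain[blocks]; V:collider[blocks]; R:fork[open] ⇒ blocked
  2. F → D → V ← U ← R → W — D:chain[blocks]; V:collider[blocks]; U:chain[blocks]; R:fork[open] ⇒ blocked
  3. F → D ← G ← R → W — D:collider[open]; G:chain[blocks]; R:fork[open] ⇒ blocked
Every path is blocked, so F and W are d-separated given {D, G, U}.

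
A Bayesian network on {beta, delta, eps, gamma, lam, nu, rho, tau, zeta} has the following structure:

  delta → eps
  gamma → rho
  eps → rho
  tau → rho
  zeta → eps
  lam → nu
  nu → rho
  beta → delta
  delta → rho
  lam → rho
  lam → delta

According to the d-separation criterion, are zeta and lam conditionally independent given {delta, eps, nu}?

Yes

Enumerating the 6 paths from zeta to lam and testing each for blocking by {delta, eps, nu}:
Path 1: zeta → eps ← delta ← lam
  delta is a chain here and delta is conditioned on, so the path is blocked at delta.
Path 2: zeta → eps ← delta → rho ← lam
  delta is a fork here and delta is conditioned on, so the path is blocked at delta.
Path 3: zeta → eps ← delta → rho ← nu ← lam
  delta is a fork here and delta is conditioned on, so the path is blocked at delta.
Path 4: zeta → eps → rho ← lam
  eps is a chain here and eps is conditioned on, so the path is blocked at eps.
Path 5: zeta → eps → rho ← nu ← lam
  eps is a chain here and eps is conditioned on, so the path is blocked at eps.
Path 6: zeta → eps → rho ← delta ← lam
  eps is a chain here and eps is conditioned on, so the path is blocked at eps.
All paths are blocked; zeta ⊥ lam | {delta, eps, nu} holds.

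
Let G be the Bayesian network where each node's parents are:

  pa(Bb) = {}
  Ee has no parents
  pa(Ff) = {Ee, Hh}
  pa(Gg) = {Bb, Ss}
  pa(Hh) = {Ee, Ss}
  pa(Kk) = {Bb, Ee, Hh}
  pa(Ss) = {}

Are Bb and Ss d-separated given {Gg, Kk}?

No — Bb and Ss are not d-separated given {Gg, Kk}.

4 paths connect Bb and Ss; each must be blocked for d-separation to hold:
  1. Bb → Kk ← Hh ← Ss — Kk:collider[open]; Hh:chain[open] ⇒ active
  2. Bb → Kk ← Ee → Hh ← Ss — Kk:collider[open]; Ee:fork[open]; Hh:collider[open] ⇒ active
  3. Bb → Kk ← Ee → Ff ← Hh ← Ss — Kk:collider[open]; Ee:fork[open]; Ff:collider[blocks]; Hh:chain[open] ⇒ blocked
  4. Bb → Gg ← Ss — Gg:collider[open] ⇒ active
Since the path Bb → Kk ← Hh ← Ss is active, Bb and Ss are not d-separated given {Gg, Kk}.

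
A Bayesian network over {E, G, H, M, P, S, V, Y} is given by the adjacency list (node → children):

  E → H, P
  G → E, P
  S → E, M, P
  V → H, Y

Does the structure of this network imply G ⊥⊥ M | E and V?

No

We examine all 4 paths between G and M:
Path 1: G → P ← E ← S → M
  P is a collider here and neither P nor any of its descendants is conditioned on, so the collider stays closed — the path is blocked at P.
Path 2: G → P ← S → M
  P is a collider here and neither P nor any of its descendants is conditioned on, so the collider stays closed — the path is blocked at P.
Path 3: G → E → P ← S → M
  E is a chain here and E is conditioned on, so the path is blocked at E.
Path 4: G → E ← S → M
  E is a collider and E is conditioned on, which opens it; S is a fork and S is not conditioned on — no node blocks this path, so it is active.
At least one path is unblocked, so d-separation fails.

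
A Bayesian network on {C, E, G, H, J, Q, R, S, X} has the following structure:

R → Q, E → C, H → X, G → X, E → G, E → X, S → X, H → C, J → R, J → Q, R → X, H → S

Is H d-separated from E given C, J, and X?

There are 5 undirected paths between H and E; checking each against the conditioning set {C, J, X}:
  1. H → S → X ← E — S:chain[open]; X:collider[open] ⇒ active
  2. H → S → X ← G ← E — S:chain[open]; X:collider[open]; G:chain[open] ⇒ active
  3. H → C ← E — C:collider[open] ⇒ active
  4. H → X ← E — X:collider[open] ⇒ active
  5. H → X ← G ← E — X:collider[open]; G:chain[open] ⇒ active
Since the path H → S → X ← E is active, H and E are not d-separated given {C, J, X}.

No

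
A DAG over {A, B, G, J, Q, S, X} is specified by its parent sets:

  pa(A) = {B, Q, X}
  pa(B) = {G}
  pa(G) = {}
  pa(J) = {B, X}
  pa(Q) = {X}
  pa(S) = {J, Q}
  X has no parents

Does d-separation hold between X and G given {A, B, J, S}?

Yes

We examine all 6 paths between X and G:
Path 1: X → J → S ← Q → A ← B ← G
  J is a chain here and J is conditioned on, so the path is blocked at J.
Path 2: X → J ← B ← G
  B is a chain here and B is conditioned on, so the path is blocked at B.
Path 3: X → A ← B ← G
  B is a chain here and B is conditioned on, so the path is blocked at B.
Path 4: X → A ← Q → S ← J ← B ← G
  J is a chain here and J is conditioned on, so the path is blocked at J.
Path 5: X → Q → S ← J ← B ← G
  J is a chain here and J is conditioned on, so the path is blocked at J.
Path 6: X → Q → A ← B ← G
  B is a chain here and B is conditioned on, so the path is blocked at B.
All paths are blocked; X ⊥ G | {A, B, J, S} holds.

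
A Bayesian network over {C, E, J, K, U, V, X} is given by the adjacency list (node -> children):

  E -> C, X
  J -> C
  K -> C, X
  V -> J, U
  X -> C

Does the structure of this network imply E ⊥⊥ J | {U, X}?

3 paths connect E and J; each must be blocked for d-separation to hold:
Path 1: E → C ← J
  C is a collider here and neither C nor any of its descendants is conditioned on, so the collider stays closed — the path is blocked at C.
Path 2: E → X → C ← J
  X is a chain here and X is conditioned on, so the path is blocked at X.
Path 3: E → X ← K → C ← J
  C is a collider here and neither C nor any of its descendants is conditioned on, so the collider stays closed — the path is blocked at C.
Every path is blocked, so E and J are d-separated given {U, X}.

Yes — E and J are d-separated given {U, X}.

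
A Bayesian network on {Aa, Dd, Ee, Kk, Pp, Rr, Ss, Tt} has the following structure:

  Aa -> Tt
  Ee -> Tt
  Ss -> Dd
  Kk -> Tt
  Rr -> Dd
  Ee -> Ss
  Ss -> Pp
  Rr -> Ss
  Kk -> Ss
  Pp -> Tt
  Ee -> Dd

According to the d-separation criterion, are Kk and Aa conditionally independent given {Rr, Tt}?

No — Kk and Aa are not d-separated given {Rr, Tt}.

5 paths connect Kk and Aa; each must be blocked for d-separation to hold:
Path 1: Kk → Tt ← Aa
  Tt is a collider and Tt is conditioned on, which opens it — no node blocks this path, so it is active.
Path 2: Kk → Ss → Dd ← Ee → Tt ← Aa
  Dd is a collider here and neither Dd nor any of its descendants is conditioned on, so the collider stays closed — the path is blocked at Dd.
Path 3: Kk → Ss ← Rr → Dd ← Ee → Tt ← Aa
  Rr is a fork here and Rr is conditioned on, so the path is blocked at Rr.
Path 4: Kk → Ss → Pp → Tt ← Aa
  Ss is a chain and Ss is not conditioned on; Pp is a chain and Pp is not conditioned on; Tt is a collider and Tt is conditioned on, which opens it — no node blocks this path, so it is active.
Path 5: Kk → Ss ← Ee → Tt ← Aa
  Ss is a collider and its descendant Tt is conditioned on, which opens it; Ee is a fork and Ee is not conditioned on; Tt is a collider and Tt is conditioned on, which opens it — no node blocks this path, so it is active.
Since the path Kk → Tt ← Aa is active, Kk and Aa are not d-separated given {Rr, Tt}.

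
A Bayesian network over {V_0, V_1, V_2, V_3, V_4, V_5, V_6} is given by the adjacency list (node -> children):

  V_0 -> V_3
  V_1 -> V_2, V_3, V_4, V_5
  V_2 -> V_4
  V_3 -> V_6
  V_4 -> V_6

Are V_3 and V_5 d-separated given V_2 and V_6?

3 paths connect V_3 and V_5; each must be blocked for d-separation to hold:
Path 1: V_3 → V_6 ← V_4 ← V_1 → V_5
  V_6 is a collider and V_6 is conditioned on, which opens it; V_4 is a chain and V_4 is not conditioned on; V_1 is a fork and V_1 is not conditioned on — no node blocks this path, so it is active.
Path 2: V_3 → V_6 ← V_4 ← V_2 ← V_1 → V_5
  V_2 is a chain here and V_2 is conditioned on, so the path is blocked at V_2.
Path 3: V_3 ← V_1 → V_5
  V_1 is a fork and V_1 is not conditioned on — no node blocks this path, so it is active.
Because an active path exists, V_3 and V_5 are not d-separated.

No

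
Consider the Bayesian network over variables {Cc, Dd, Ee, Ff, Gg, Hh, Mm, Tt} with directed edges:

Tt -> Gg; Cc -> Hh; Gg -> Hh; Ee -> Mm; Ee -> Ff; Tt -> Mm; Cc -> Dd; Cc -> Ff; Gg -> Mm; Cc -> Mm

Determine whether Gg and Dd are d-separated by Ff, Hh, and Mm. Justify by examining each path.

No — Gg and Dd are not d-separated given {Ff, Hh, Mm}.

We examine all 5 paths between Gg and Dd:
Path 1: Gg → Hh ← Cc → Dd
  Hh is a collider and Hh is conditioned on, which opens it; Cc is a fork and Cc is not conditioned on — no node blocks this path, so it is active.
Path 2: Gg → Mm ← Ee → Ff ← Cc → Dd
  Mm is a collider and Mm is conditioned on, which opens it; Ee is a fork and Ee is not conditioned on; Ff is a collider and Ff is conditioned on, which opens it; Cc is a fork and Cc is not conditioned on — no node blocks this path, so it is active.
Path 3: Gg → Mm ← Cc → Dd
  Mm is a collider and Mm is conditioned on, which opens it; Cc is a fork and Cc is not conditioned on — no node blocks this path, so it is active.
Path 4: Gg ← Tt → Mm ← Ee → Ff ← Cc → Dd
  Tt is a fork and Tt is not conditioned on; Mm is a collider and Mm is conditioned on, which opens it; Ee is a fork and Ee is not conditioned on; Ff is a collider and Ff is conditioned on, which opens it; Cc is a fork and Cc is not conditioned on — no node blocks this path, so it is active.
Path 5: Gg ← Tt → Mm ← Cc → Dd
  Tt is a fork and Tt is not conditioned on; Mm is a collider and Mm is conditioned on, which opens it; Cc is a fork and Cc is not conditioned on — no node blocks this path, so it is active.
At least one path is unblocked, so d-separation fails.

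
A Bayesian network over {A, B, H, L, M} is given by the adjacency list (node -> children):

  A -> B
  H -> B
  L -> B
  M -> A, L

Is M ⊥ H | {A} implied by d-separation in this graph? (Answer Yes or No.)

We examine all 2 paths between M and H:
  1. M → L → B ← H — L:chain[open]; B:collider[blocks] ⇒ blocked
  2. M → A → B ← H — A:chain[blocks]; B:collider[blocks] ⇒ blocked
Since every path is blocked, d-separation holds.

Yes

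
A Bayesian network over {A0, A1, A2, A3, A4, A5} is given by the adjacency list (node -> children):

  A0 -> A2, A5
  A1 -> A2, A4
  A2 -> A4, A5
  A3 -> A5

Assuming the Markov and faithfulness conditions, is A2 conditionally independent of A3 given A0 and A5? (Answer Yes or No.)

Enumerating the 2 paths from A2 to A3 and testing each for blocking by {A0, A5}:
Path 1: A2 ← A0 → A5 ← A3
  A0 is a fork here and A0 is conditioned on, so the path is blocked at A0.
Path 2: A2 → A5 ← A3
  A5 is a collider and A5 is conditioned on, which opens it — no node blocks this path, so it is active.
Because an active path exists, A2 and A3 are not d-separated.

No — A2 and A3 are not d-separated given {A0, A5}.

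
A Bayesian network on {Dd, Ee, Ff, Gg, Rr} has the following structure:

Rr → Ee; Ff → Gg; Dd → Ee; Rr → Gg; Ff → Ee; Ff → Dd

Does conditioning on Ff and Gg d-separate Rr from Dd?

Yes

There are 4 undirected paths between Rr and Dd; checking each against the conditioning set {Ff, Gg}:
Path 1: Rr → Gg ← Ff → Dd
  Ff is a fork here and Ff is conditioned on, so the path is blocked at Ff.
Path 2: Rr → Gg ← Ff → Ee ← Dd
  Ff is a fork here and Ff is conditioned on, so the path is blocked at Ff.
Path 3: Rr → Ee ← Dd
  Ee is a collider here and neither Ee nor any of its descendants is conditioned on, so the collider stays closed — the path is blocked at Ee.
Path 4: Rr → Ee ← Ff → Dd
  Ee is a collider here and neither Ee nor any of its descendants is conditioned on, so the collider stays closed — the path is blocked at Ee.
Every path is blocked, so Rr and Dd are d-separated given {Ff, Gg}.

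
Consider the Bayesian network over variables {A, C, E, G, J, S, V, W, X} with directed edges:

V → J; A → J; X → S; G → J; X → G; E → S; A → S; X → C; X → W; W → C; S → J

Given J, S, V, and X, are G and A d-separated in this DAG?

No — G and A are not d-separated given {J, S, V, X}.

We examine all 4 paths between G and A:
Path 1: G → J ← S ← A
  S is a chain here and S is conditioned on, so the path is blocked at S.
Path 2: G → J ← A
  J is a collider and J is conditioned on, which opens it — no node blocks this path, so it is active.
Path 3: G ← X → S ← A
  X is a fork here and X is conditioned on, so the path is blocked at X.
Path 4: G ← X → S → J ← A
  X is a fork here and X is conditioned on, so the path is blocked at X.
At least one path is unblocked, so d-separation fails.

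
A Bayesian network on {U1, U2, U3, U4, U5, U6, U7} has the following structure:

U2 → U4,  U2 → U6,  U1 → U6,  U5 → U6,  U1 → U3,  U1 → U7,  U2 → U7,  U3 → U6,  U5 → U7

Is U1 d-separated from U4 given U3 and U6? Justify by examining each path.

No

We examine all 6 paths between U1 and U4:
  1. U1 → U3 → U6 ← U5 → U7 ← U2 → U4 — U3:chain[blocks]; U6:collider[open]; U5:fork[open]; U7:collider[blocks]; U2:fork[open] ⇒ blocked
  2. U1 → U3 → U6 ← U2 → U4 — U3:chain[blocks]; U6:collider[open]; U2:fork[open] ⇒ blocked
  3. U1 → U6 ← U5 → U7 ← U2 → U4 — U6:collider[open]; U5:fork[open]; U7:collider[blocks]; U2:fork[open] ⇒ blocked
  4. U1 → U6 ← U2 → U4 — U6:collider[open]; U2:fork[open] ⇒ active
  5. U1 → U7 ← U5 → U6 ← U2 → U4 — U7:collider[blocks]; U5:fork[open]; U6:collider[open]; U2:fork[open] ⇒ blocked
  6. U1 → U7 ← U2 → U4 — U7:collider[blocks]; U2:fork[open] ⇒ blocked
At least one path is unblocked, so d-separation fails.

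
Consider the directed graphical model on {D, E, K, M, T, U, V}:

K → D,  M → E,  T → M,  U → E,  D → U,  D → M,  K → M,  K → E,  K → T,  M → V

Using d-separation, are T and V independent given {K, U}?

No

6 paths connect T and V; each must be blocked for d-separation to hold:
  1. T → M → V — M:chain[open] ⇒ active
  2. T ← K → E ← U ← D → M → V — K:fork[blocks]; E:collider[blocks]; U:chain[blocks]; D:fork[open]; M:chain[open] ⇒ blocked
  3. T ← K → E ← M → V — K:fork[blocks]; E:collider[blocks]; M:fork[open] ⇒ blocked
  4. T ← K → M → V — K:fork[blocks]; M:chain[open] ⇒ blocked
  5. T ← K → D → U → E ← M → V — K:fork[blocks]; D:chain[open]; U:chain[blocks]; E:collider[blocks]; M:fork[open] ⇒ blocked
  6. T ← K → D → M → V — K:fork[blocks]; D:chain[open]; M:chain[open] ⇒ blocked
At least one path is unblocked, so d-separation fails.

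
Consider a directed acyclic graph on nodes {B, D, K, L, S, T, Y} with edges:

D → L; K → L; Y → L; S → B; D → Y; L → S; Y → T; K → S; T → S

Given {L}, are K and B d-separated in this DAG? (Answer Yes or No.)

There are 4 undirected paths between K and B; checking each against the conditioning set {L}:
  1. K → L ← Y → T → S → B — L:collider[open]; Y:fork[open]; T:chain[open]; S:chain[open] ⇒ active
  2. K → L ← D → Y → T → S → B — L:collider[open]; D:fork[open]; Y:chain[open]; T:chain[open]; S:chain[open] ⇒ active
  3. K → L → S → B — L:chain[blocks]; S:chain[open] ⇒ blocked
  4. K → S → B — S:chain[open] ⇒ active
Since the path K → L ← Y → T → S → B is active, K and B are not d-separated given {L}.

No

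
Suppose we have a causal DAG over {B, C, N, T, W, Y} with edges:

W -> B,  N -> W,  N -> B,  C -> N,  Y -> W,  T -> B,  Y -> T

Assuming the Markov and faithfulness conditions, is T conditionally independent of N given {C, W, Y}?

Yes — T and N are d-separated given {C, W, Y}.

We examine all 4 paths between T and N:
Path 1: T ← Y → W → B ← N
  Y is a fork here and Y is conditioned on, so the path is blocked at Y.
Path 2: T ← Y → W ← N
  Y is a fork here and Y is conditioned on, so the path is blocked at Y.
Path 3: T → B ← N
  B is a collider here and neither B nor any of its descendants is conditioned on, so the collider stays closed — the path is blocked at B.
Path 4: T → B ← W ← N
  B is a collider here and neither B nor any of its descendants is conditioned on, so the collider stays closed — the path is blocked at B.
Since every path is blocked, d-separation holds.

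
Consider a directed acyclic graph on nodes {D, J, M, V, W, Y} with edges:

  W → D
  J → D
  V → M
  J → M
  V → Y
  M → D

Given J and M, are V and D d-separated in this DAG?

Yes

We examine all 2 paths between V and D:
  1. V → M ← J → D — M:collider[open]; J:fork[blocks] ⇒ blocked
  2. V → M → D — M:chain[blocks] ⇒ blocked
Every path is blocked, so V and D are d-separated given {J, M}.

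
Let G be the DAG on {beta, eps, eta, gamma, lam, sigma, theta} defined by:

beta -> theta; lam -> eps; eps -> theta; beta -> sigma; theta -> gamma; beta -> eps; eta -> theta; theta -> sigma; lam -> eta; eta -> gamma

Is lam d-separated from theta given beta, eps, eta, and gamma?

Yes

There are 5 undirected paths between lam and theta; checking each against the conditioning set {beta, eps, eta, gamma}:
Path 1: lam → eps ← beta → sigma ← theta
  beta is a fork here and beta is conditioned on, so the path is blocked at beta.
Path 2: lam → eps ← beta → theta
  beta is a fork here and beta is conditioned on, so the path is blocked at beta.
Path 3: lam → eps → theta
  eps is a chain here and eps is conditioned on, so the path is blocked at eps.
Path 4: lam → eta → gamma ← theta
  eta is a chain here and eta is conditioned on, so the path is blocked at eta.
Path 5: lam → eta → theta
  eta is a chain here and eta is conditioned on, so the path is blocked at eta.
Since every path is blocked, d-separation holds.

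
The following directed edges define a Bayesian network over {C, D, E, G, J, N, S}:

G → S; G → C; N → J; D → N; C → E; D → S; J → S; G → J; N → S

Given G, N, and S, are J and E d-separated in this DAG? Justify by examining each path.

Yes

There are 4 undirected paths between J and E; checking each against the conditioning set {G, N, S}:
  1. J ← G → C → E — G:fork[blocks]; C:chain[open] ⇒ blocked
  2. J ← N ← D → S ← G → C → E — N:chain[blocks]; D:fork[open]; S:collider[open]; G:fork[blocks]; C:chain[open] ⇒ blocked
  3. J ← N → S ← G → C → E — N:fork[blocks]; S:collider[open]; G:fork[blocks]; C:chain[open] ⇒ blocked
  4. J → S ← G → C → E — S:collider[open]; G:fork[blocks]; C:chain[open] ⇒ blocked
Since every path is blocked, d-separation holds.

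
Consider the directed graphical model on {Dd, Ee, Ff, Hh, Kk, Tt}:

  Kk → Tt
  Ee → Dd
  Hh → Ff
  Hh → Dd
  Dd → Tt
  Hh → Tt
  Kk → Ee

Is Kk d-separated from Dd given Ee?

Yes

Enumerating the 3 paths from Kk to Dd and testing each for blocking by {Ee}:
Path 1: Kk → Ee → Dd
  Ee is a chain here and Ee is conditioned on, so the path is blocked at Ee.
Path 2: Kk → Tt ← Hh → Dd
  Tt is a collider here and neither Tt nor any of its descendants is conditioned on, so the collider stays closed — the path is blocked at Tt.
Path 3: Kk → Tt ← Dd
  Tt is a collider here and neither Tt nor any of its descendants is conditioned on, so the collider stays closed — the path is blocked at Tt.
All paths are blocked; Kk ⊥ Dd | {Ee} holds.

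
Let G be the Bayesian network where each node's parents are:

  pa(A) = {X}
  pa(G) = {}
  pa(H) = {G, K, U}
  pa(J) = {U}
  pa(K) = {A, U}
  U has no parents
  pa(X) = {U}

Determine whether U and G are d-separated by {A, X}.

We examine all 3 paths between U and G:
Path 1: U → K → H ← G
  H is a collider here and neither H nor any of its descendants is conditioned on, so the collider stays closed — the path is blocked at H.
Path 2: U → X → A → K → H ← G
  X is a chain here and X is conditioned on, so the path is blocked at X.
Path 3: U → H ← G
  H is a collider here and neither H nor any of its descendants is conditioned on, so the collider stays closed — the path is blocked at H.
Every path is blocked, so U and G are d-separated given {A, X}.

Yes — U and G are d-separated given {A, X}.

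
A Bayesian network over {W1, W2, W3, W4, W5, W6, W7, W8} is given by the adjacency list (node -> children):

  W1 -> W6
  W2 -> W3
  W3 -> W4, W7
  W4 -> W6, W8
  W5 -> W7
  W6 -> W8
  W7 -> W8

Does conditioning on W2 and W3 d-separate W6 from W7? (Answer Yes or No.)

There are 4 undirected paths between W6 and W7; checking each against the conditioning set {W2, W3}:
Path 1: W6 → W8 ← W7
  W8 is a collider here and neither W8 nor any of its descendants is conditioned on, so the collider stays closed — the path is blocked at W8.
Path 2: W6 → W8 ← W4 ← W3 → W7
  W8 is a collider here and neither W8 nor any of its descendants is conditioned on, so the collider stays closed — the path is blocked at W8.
Path 3: W6 ← W4 → W8 ← W7
  W8 is a collider here and neither W8 nor any of its descendants is conditioned on, so the collider stays closed — the path is blocked at W8.
Path 4: W6 ← W4 ← W3 → W7
  W3 is a fork here and W3 is conditioned on, so the path is blocked at W3.
Since every path is blocked, d-separation holds.

Yes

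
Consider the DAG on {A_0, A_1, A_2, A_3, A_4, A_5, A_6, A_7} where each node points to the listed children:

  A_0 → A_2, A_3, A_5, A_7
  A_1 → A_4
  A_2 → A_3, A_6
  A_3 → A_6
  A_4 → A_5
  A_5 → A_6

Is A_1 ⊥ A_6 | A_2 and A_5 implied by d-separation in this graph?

We examine all 5 paths between A_1 and A_6:
  1. A_1 → A_4 → A_5 ← A_0 → A_2 → A_6 — A_4:chain[open]; A_5:collider[open]; A_0:fork[open]; A_2:chain[blocks] ⇒ blocked
  2. A_1 → A_4 → A_5 ← A_0 → A_2 → A_3 → A_6 — A_4:chain[open]; A_5:collider[open]; A_0:fork[open]; A_2:chain[blocks]; A_3:chain[open] ⇒ blocked
  3. A_1 → A_4 → A_5 ← A_0 → A_3 → A_6 — A_4:chain[open]; A_5:collider[open]; A_0:fork[open]; A_3:chain[open] ⇒ active
  4. A_1 → A_4 → A_5 ← A_0 → A_3 ← A_2 → A_6 — A_4:chain[open]; A_5:collider[open]; A_0:fork[open]; A_3:collider[blocks]; A_2:fork[blocks] ⇒ blocked
  5. A_1 → A_4 → A_5 → A_6 — A_4:chain[open]; A_5:chain[blocks] ⇒ blocked
Because an active path exists, A_1 and A_6 are not d-separated.

No — A_1 and A_6 are not d-separated given {A_2, A_5}.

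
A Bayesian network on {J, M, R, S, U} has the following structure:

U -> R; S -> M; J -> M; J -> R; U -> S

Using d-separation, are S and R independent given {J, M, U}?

Yes

There are 2 undirected paths between S and R; checking each against the conditioning set {J, M, U}:
Path 1: S ← U → R
  U is a fork here and U is conditioned on, so the path is blocked at U.
Path 2: S → M ← J → R
  J is a fork here and J is conditioned on, so the path is blocked at J.
All paths are blocked; S ⊥ R | {J, M, U} holds.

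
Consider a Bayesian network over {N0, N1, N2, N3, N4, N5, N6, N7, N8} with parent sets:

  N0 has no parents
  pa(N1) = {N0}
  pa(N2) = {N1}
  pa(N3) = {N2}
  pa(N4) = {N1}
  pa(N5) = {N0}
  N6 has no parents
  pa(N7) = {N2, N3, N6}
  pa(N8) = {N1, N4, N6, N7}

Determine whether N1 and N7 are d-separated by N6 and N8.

Enumerating the 6 paths from N1 to N7 and testing each for blocking by {N6, N8}:
Path 1: N1 → N4 → N8 ← N7
  N4 is a chain and N4 is not conditioned on; N8 is a collider and N8 is conditioned on, which opens it — no node blocks this path, so it is active.
Path 2: N1 → N4 → N8 ← N6 → N7
  N6 is a fork here and N6 is conditioned on, so the path is blocked at N6.
Path 3: N1 → N8 ← N7
  N8 is a collider and N8 is conditioned on, which opens it — no node blocks this path, so it is active.
Path 4: N1 → N8 ← N6 → N7
  N6 is a fork here and N6 is conditioned on, so the path is blocked at N6.
Path 5: N1 → N2 → N7
  N2 is a chain and N2 is not conditioned on — no node blocks this path, so it is active.
Path 6: N1 → N2 → N3 → N7
  N2 is a chain and N2 is not conditioned on; N3 is a chain and N3 is not conditioned on — no node blocks this path, so it is active.
At least one path is unblocked, so d-separation fails.

No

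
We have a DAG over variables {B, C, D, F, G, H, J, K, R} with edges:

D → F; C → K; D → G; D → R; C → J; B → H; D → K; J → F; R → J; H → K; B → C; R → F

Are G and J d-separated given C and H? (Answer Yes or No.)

We examine all 6 paths between G and J:
  1. G ← D → K ← C → J — D:fork[open]; K:collider[blocks]; C:fork[blocks] ⇒ blocked
  2. G ← D → K ← H ← B → C → J — D:fork[open]; K:collider[blocks]; H:chain[blocks]; B:fork[open]; C:chain[blocks] ⇒ blocked
  3. G ← D → R → J — D:fork[open]; R:chain[open] ⇒ active
  4. G ← D → R → F ← J — D:fork[open]; R:chain[open]; F:collider[blocks] ⇒ blocked
  5. G ← D → F ← J — D:fork[open]; F:collider[blocks] ⇒ blocked
  6. G ← D → F ← R → J — D:fork[open]; F:collider[blocks]; R:fork[open] ⇒ blocked
Because an active path exists, G and J are not d-separated.

No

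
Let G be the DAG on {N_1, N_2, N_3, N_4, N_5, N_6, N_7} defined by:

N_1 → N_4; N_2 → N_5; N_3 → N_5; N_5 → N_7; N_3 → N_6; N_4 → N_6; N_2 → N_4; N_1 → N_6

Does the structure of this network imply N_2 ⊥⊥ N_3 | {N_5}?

We examine all 3 paths between N_2 and N_3:
  1. N_2 → N_4 → N_6 ← N_3 — N_4:chain[open]; N_6:collider[blocks] ⇒ blocked
  2. N_2 → N_4 ← N_1 → N_6 ← N_3 — N_4:collider[blocks]; N_1:fork[open]; N_6:collider[blocks] ⇒ blocked
  3. N_2 → N_5 ← N_3 — N_5:collider[open] ⇒ active
Since the path N_2 → N_5 ← N_3 is active, N_2 and N_3 are not d-separated given {N_5}.

No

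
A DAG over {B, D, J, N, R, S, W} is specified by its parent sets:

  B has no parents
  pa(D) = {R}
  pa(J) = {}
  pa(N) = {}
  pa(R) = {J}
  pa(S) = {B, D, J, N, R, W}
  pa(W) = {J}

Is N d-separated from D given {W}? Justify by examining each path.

Enumerating the 4 paths from N to D and testing each for blocking by {W}:
Path 1: N → S ← W ← J → R → D
  S is a collider here and neither S nor any of its descendants is conditioned on, so the collider stays closed — the path is blocked at S.
Path 2: N → S ← J → R → D
  S is a collider here and neither S nor any of its descendants is conditioned on, so the collider stays closed — the path is blocked at S.
Path 3: N → S ← D
  S is a collider here and neither S nor any of its descendants is conditioned on, so the collider stays closed — the path is blocked at S.
Path 4: N → S ← R → D
  S is a collider here and neither S nor any of its descendants is conditioned on, so the collider stays closed — the path is blocked at S.
Since every path is blocked, d-separation holds.

Yes — N and D are d-separated given {W}.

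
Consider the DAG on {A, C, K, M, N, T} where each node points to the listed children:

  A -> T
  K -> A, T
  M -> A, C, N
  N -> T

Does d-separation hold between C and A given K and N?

We examine all 3 paths between C and A:
  1. C ← M → A — M:fork[open] ⇒ active
  2. C ← M → N → T ← K → A — M:fork[open]; N:chain[blocks]; T:collider[blocks]; K:fork[blocks] ⇒ blocked
  3. C ← M → N → T ← A — M:fork[open]; N:chain[blocks]; T:collider[blocks] ⇒ blocked
Because an active path exists, C and A are not d-separated.

No — C and A are not d-separated given {K, N}.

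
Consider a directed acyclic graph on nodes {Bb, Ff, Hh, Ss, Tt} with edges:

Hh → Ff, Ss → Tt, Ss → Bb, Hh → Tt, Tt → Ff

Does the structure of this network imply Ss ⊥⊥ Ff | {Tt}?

We examine all 2 paths between Ss and Ff:
Path 1: Ss → Tt ← Hh → Ff
  Tt is a collider and Tt is conditioned on, which opens it; Hh is a fork and Hh is not conditioned on — no node blocks this path, so it is active.
Path 2: Ss → Tt → Ff
  Tt is a chain here and Tt is conditioned on, so the path is blocked at Tt.
Because an active path exists, Ss and Ff are not d-separated.

No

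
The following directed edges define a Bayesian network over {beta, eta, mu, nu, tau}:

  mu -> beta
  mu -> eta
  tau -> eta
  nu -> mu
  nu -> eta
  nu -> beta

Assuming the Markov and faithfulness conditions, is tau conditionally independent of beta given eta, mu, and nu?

Yes

Enumerating the 4 paths from tau to beta and testing each for blocking by {eta, mu, nu}:
  1. tau → eta ← nu → beta — eta:collider[open]; nu:fork[blocks] ⇒ blocked
  2. tau → eta ← nu → mu → beta — eta:collider[open]; nu:fork[blocks]; mu:chain[blocks] ⇒ blocked
  3. tau → eta ← mu → beta — eta:collider[open]; mu:fork[blocks] ⇒ blocked
  4. tau → eta ← mu ← nu → beta — eta:collider[open]; mu:chain[blocks]; nu:fork[blocks] ⇒ blocked
Every path is blocked, so tau and beta are d-separated given {eta, mu, nu}.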